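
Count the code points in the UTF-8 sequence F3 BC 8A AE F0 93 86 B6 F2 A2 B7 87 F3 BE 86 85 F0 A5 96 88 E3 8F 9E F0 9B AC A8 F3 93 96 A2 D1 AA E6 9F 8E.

10

Byte at offset 0: 0xF3 = 11110011 → 4-byte char (#1). Advance 4.
Byte at offset 4: 0xF0 = 11110000 → 4-byte char (#2). Advance 4.
Byte at offset 8: 0xF2 = 11110010 → 4-byte char (#3). Advance 4.
Byte at offset 12: 0xF3 = 11110011 → 4-byte char (#4). Advance 4.
Byte at offset 16: 0xF0 = 11110000 → 4-byte char (#5). Advance 4.
Byte at offset 20: 0xE3 = 11100011 → 3-byte char (#6). Advance 3.
Byte at offset 23: 0xF0 = 11110000 → 4-byte char (#7). Advance 4.
Byte at offset 27: 0xF3 = 11110011 → 4-byte char (#8). Advance 4.
Byte at offset 31: 0xD1 = 11010001 → 2-byte char (#9). Advance 2.
Byte at offset 33: 0xE6 = 11100110 → 3-byte char (#10). Advance 3.
Reached end at offset 36 after 10 code points.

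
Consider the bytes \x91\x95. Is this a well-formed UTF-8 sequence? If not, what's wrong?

Byte 0x91 = 10010001 has the form 10xxxxxx — a continuation byte — but there is no preceding leading byte.

invalid (continuation byte with no leading byte)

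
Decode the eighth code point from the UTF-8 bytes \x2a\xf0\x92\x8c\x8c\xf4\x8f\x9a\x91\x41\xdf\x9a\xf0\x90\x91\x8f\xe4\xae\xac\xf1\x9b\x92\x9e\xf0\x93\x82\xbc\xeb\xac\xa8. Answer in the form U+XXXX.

Offset 0: leading byte 0x2A = 00101010 → 1-byte char #1 = 2A.
Offset 1: leading byte 0xF0 = 11110000 → 4-byte char #2 = F0 92 8C 8C.
Offset 5: leading byte 0xF4 = 11110100 → 4-byte char #3 = F4 8F 9A 91.
Offset 9: leading byte 0x41 = 01000001 → 1-byte char #4 = 41.
Offset 10: leading byte 0xDF = 11011111 → 2-byte char #5 = DF 9A.
Offset 12: leading byte 0xF0 = 11110000 → 4-byte char #6 = F0 90 91 8F.
Offset 16: leading byte 0xE4 = 11100100 → 3-byte char #7 = E4 AE AC.
Offset 19: leading byte 0xF1 = 11110001 → 4-byte char #8 = F1 9B 92 9E.
Leading byte 0xF1 = 11110001 matches 11110xxx → 4-byte sequence.
Byte 1: 0xF1 = 11110001, payload 001 (3 bits).
Byte 2: 0x9B = 10011011 (10xxxxxx ✓), payload 011011.
Byte 3: 0x92 = 10010010 (10xxxxxx ✓), payload 010010.
Byte 4: 0x9E = 10011110 (10xxxxxx ✓), payload 011110.
Concatenate: 001011011010010011110 = 0x5B49E (21 bits → U+5B49E).

U+5B49E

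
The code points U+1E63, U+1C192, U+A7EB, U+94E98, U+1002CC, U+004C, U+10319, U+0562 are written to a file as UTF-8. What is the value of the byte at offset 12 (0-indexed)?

U+1E63 → 3-byte form E1 B9 A3 at offsets 0–2.
U+1C192 → 4-byte form F0 9C 86 92 at offsets 3–6.
U+A7EB → 3-byte form EA 9F AB at offsets 7–9.
U+94E98 → 4-byte form F2 94 BA 98 at offsets 10–13.
Offset 12 falls in char 4's range; it's byte 3 of F2 94 BA 98 = 0xBA.

0xBA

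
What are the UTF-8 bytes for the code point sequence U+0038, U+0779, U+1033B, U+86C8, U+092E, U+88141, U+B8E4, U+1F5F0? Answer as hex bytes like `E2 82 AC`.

U+0038: 1-byte form → 38.
U+0779: 2-byte form → DD B9.
U+1033B: 4-byte form → F0 90 8C BB.
U+86C8: 3-byte form → E8 9B 88.
U+092E: 3-byte form → E0 A4 AE.
U+88141: 4-byte form → F2 88 85 81.
U+B8E4: 3-byte form → EB A3 A4.
U+1F5F0: 4-byte form → F0 9F 97 B0.
Concatenated (24 bytes): 38 DD B9 F0 90 8C BB E8 9B 88 E0 A4 AE F2 88 85 81 EB A3 A4 F0 9F 97 B0.

38 DD B9 F0 90 8C BB E8 9B 88 E0 A4 AE F2 88 85 81 EB A3 A4 F0 9F 97 B0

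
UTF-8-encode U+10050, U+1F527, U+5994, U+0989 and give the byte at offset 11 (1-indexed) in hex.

1-indexed offset 11 is 0-indexed offset 10.
U+10050 → 4-byte form F0 90 81 90 at offsets 0–3.
U+1F527 → 4-byte form F0 9F 94 A7 at offsets 4–7.
U+5994 → 3-byte form E5 A6 94 at offsets 8–10.
Offset 10 falls in char 3's range; it's byte 3 of E5 A6 94 = 0x94.

0x94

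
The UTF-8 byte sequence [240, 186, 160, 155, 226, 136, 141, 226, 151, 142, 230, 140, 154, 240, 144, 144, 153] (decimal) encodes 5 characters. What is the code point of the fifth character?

U+10419

Offset 0: leading byte 0xF0 = 11110000 → 4-byte char #1 = F0 BA A0 9B.
Offset 4: leading byte 0xE2 = 11100010 → 3-byte char #2 = E2 88 8D.
Offset 7: leading byte 0xE2 = 11100010 → 3-byte char #3 = E2 97 8E.
Offset 10: leading byte 0xE6 = 11100110 → 3-byte char #4 = E6 8C 9A.
Offset 13: leading byte 0xF0 = 11110000 → 4-byte char #5 = F0 90 90 99.
Leading byte 0xF0 = 11110000 matches 11110xxx → 4-byte sequence.
Byte 1: 0xF0 = 11110000, payload 000 (3 bits).
Byte 2: 0x90 = 10010000 (10xxxxxx ✓), payload 010000.
Byte 3: 0x90 = 10010000 (10xxxxxx ✓), payload 010000.
Byte 4: 0x99 = 10011001 (10xxxxxx ✓), payload 011001.
Concatenate: 000010000010000011001 = 0x10419 (21 bits → U+10419).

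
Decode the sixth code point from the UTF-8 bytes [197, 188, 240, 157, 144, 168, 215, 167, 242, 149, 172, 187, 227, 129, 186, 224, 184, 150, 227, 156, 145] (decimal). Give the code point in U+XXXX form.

U+0E16

Offset 0: leading byte 0xC5 = 11000101 → 2-byte char #1 = C5 BC.
Offset 2: leading byte 0xF0 = 11110000 → 4-byte char #2 = F0 9D 90 A8.
Offset 6: leading byte 0xD7 = 11010111 → 2-byte char #3 = D7 A7.
Offset 8: leading byte 0xF2 = 11110010 → 4-byte char #4 = F2 95 AC BB.
Offset 12: leading byte 0xE3 = 11100011 → 3-byte char #5 = E3 81 BA.
Offset 15: leading byte 0xE0 = 11100000 → 3-byte char #6 = E0 B8 96.
Leading byte 0xE0 = 11100000 matches 1110xxxx → 3-byte sequence.
Byte 1: 0xE0 = 11100000, payload 0000 (4 bits).
Byte 2: 0xB8 = 10111000 (10xxxxxx ✓), payload 111000.
Byte 3: 0x96 = 10010110 (10xxxxxx ✓), payload 010110.
Concatenate: 0000111000010110 = 0xE16 (16 bits → U+0E16).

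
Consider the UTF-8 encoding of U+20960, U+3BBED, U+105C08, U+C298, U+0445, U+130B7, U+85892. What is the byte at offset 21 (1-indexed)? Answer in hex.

0xB7

1-indexed offset 21 is 0-indexed offset 20.
U+20960 → 4-byte form F0 A0 A5 A0 at offsets 0–3.
U+3BBED → 4-byte form F0 BB AF AD at offsets 4–7.
U+105C08 → 4-byte form F4 85 B0 88 at offsets 8–11.
U+C298 → 3-byte form EC 8A 98 at offsets 12–14.
U+0445 → 2-byte form D1 85 at offsets 15–16.
U+130B7 → 4-byte form F0 93 82 B7 at offsets 17–20.
Offset 20 falls in char 6's range; it's byte 4 of F0 93 82 B7 = 0xB7.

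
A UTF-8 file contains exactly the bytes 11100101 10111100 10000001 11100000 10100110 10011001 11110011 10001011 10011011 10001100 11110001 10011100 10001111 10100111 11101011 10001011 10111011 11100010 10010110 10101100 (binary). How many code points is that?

6

Byte at offset 0: 0xE5 = 11100101 → 3-byte char (#1). Advance 3.
Byte at offset 3: 0xE0 = 11100000 → 3-byte char (#2). Advance 3.
Byte at offset 6: 0xF3 = 11110011 → 4-byte char (#3). Advance 4.
Byte at offset 10: 0xF1 = 11110001 → 4-byte char (#4). Advance 4.
Byte at offset 14: 0xEB = 11101011 → 3-byte char (#5). Advance 3.
Byte at offset 17: 0xE2 = 11100010 → 3-byte char (#6). Advance 3.
Reached end at offset 20 after 6 code points.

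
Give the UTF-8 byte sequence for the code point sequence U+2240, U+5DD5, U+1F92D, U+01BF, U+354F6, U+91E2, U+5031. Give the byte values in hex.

U+2240: 3-byte form → E2 89 80.
U+5DD5: 3-byte form → E5 B7 95.
U+1F92D: 4-byte form → F0 9F A4 AD.
U+01BF: 2-byte form → C6 BF.
U+354F6: 4-byte form → F0 B5 93 B6.
U+91E2: 3-byte form → E9 87 A2.
U+5031: 3-byte form → E5 80 B1.
Concatenated (22 bytes): E2 89 80 E5 B7 95 F0 9F A4 AD C6 BF F0 B5 93 B6 E9 87 A2 E5 80 B1.

E2 89 80 E5 B7 95 F0 9F A4 AD C6 BF F0 B5 93 B6 E9 87 A2 E5 80 B1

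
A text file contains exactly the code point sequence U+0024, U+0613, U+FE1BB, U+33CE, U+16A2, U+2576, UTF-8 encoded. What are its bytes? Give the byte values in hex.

U+0024: 1-byte form → 24.
U+0613: 2-byte form → D8 93.
U+FE1BB: 4-byte form → F3 BE 86 BB.
U+33CE: 3-byte form → E3 8F 8E.
U+16A2: 3-byte form → E1 9A A2.
U+2576: 3-byte form → E2 95 B6.
Concatenated (16 bytes): 24 D8 93 F3 BE 86 BB E3 8F 8E E1 9A A2 E2 95 B6.

24 D8 93 F3 BE 86 BB E3 8F 8E E1 9A A2 E2 95 B6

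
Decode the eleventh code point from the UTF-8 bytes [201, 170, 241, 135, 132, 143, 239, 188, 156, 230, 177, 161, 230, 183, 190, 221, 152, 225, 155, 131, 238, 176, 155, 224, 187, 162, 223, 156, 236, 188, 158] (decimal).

Offset 0: leading byte 0xC9 = 11001001 → 2-byte char #1 = C9 AA.
Offset 2: leading byte 0xF1 = 11110001 → 4-byte char #2 = F1 87 84 8F.
Offset 6: leading byte 0xEF = 11101111 → 3-byte char #3 = EF BC 9C.
Offset 9: leading byte 0xE6 = 11100110 → 3-byte char #4 = E6 B1 A1.
Offset 12: leading byte 0xE6 = 11100110 → 3-byte char #5 = E6 B7 BE.
Offset 15: leading byte 0xDD = 11011101 → 2-byte char #6 = DD 98.
Offset 17: leading byte 0xE1 = 11100001 → 3-byte char #7 = E1 9B 83.
Offset 20: leading byte 0xEE = 11101110 → 3-byte char #8 = EE B0 9B.
Offset 23: leading byte 0xE0 = 11100000 → 3-byte char #9 = E0 BB A2.
Offset 26: leading byte 0xDF = 11011111 → 2-byte char #10 = DF 9C.
Offset 28: leading byte 0xEC = 11101100 → 3-byte char #11 = EC BC 9E.
Leading byte 0xEC = 11101100 matches 1110xxxx → 3-byte sequence.
Byte 1: 0xEC = 11101100, payload 1100 (4 bits).
Byte 2: 0xBC = 10111100 (10xxxxxx ✓), payload 111100.
Byte 3: 0x9E = 10011110 (10xxxxxx ✓), payload 011110.
Concatenate: 1100111100011110 = 0xCF1E (16 bits → U+CF1E).

U+CF1E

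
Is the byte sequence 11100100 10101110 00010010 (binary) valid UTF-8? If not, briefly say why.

Leading byte 0xE4 = 11100100 → 3-byte form.
Byte 3 is 0x12 = 00010010, which is not 10xxxxxx — expected a continuation byte.

invalid (non-continuation byte where continuation expected)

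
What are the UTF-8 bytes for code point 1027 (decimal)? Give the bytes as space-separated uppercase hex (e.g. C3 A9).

D0 83

U+0403 = 0x403 = 1027 decimal. In range U+0080–U+07FF → 2-byte form: 110xxxxx 10xxxxxx.
Binary (11 bits): 10000000011.
Split 5+6: 10000 | 000011.
Byte 1: 11010000 = 0xD0.
Byte 2: 10000011 = 0x83.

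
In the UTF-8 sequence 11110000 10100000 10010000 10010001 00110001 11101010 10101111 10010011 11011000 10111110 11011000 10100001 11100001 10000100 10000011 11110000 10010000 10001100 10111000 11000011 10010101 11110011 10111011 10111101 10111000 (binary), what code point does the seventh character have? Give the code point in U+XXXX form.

Offset 0: leading byte 0xF0 = 11110000 → 4-byte char #1 = F0 A0 90 91.
Offset 4: leading byte 0x31 = 00110001 → 1-byte char #2 = 31.
Offset 5: leading byte 0xEA = 11101010 → 3-byte char #3 = EA AF 93.
Offset 8: leading byte 0xD8 = 11011000 → 2-byte char #4 = D8 BE.
Offset 10: leading byte 0xD8 = 11011000 → 2-byte char #5 = D8 A1.
Offset 12: leading byte 0xE1 = 11100001 → 3-byte char #6 = E1 84 83.
Offset 15: leading byte 0xF0 = 11110000 → 4-byte char #7 = F0 90 8C B8.
Leading byte 0xF0 = 11110000 matches 11110xxx → 4-byte sequence.
Byte 1: 0xF0 = 11110000, payload 000 (3 bits).
Byte 2: 0x90 = 10010000 (10xxxxxx ✓), payload 010000.
Byte 3: 0x8C = 10001100 (10xxxxxx ✓), payload 001100.
Byte 4: 0xB8 = 10111000 (10xxxxxx ✓), payload 111000.
Concatenate: 000010000001100111000 = 0x10338 (21 bits → U+10338).

U+10338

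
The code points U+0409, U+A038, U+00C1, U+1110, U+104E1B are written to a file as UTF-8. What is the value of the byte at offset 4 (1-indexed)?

1-indexed offset 4 is 0-indexed offset 3.
U+0409 → 2-byte form D0 89 at offsets 0–1.
U+A038 → 3-byte form EA 80 B8 at offsets 2–4.
Offset 3 falls in char 2's range; it's byte 2 of EA 80 B8 = 0x80.

0x80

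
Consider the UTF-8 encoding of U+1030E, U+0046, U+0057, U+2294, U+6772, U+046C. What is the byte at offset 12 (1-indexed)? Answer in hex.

1-indexed offset 12 is 0-indexed offset 11.
U+1030E → 4-byte form F0 90 8C 8E at offsets 0–3.
U+0046 → 1-byte form 46 at offsets 4–4.
U+0057 → 1-byte form 57 at offsets 5–5.
U+2294 → 3-byte form E2 8A 94 at offsets 6–8.
U+6772 → 3-byte form E6 9D B2 at offsets 9–11.
Offset 11 falls in char 5's range; it's byte 3 of E6 9D B2 = 0xB2.

0xB2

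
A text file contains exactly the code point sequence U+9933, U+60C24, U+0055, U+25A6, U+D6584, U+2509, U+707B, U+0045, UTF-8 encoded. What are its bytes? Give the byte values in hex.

E9 A4 B3 F1 A0 B0 A4 55 E2 96 A6 F3 96 96 84 E2 94 89 E7 81 BB 45

U+9933: 3-byte form → E9 A4 B3.
U+60C24: 4-byte form → F1 A0 B0 A4.
U+0055: 1-byte form → 55.
U+25A6: 3-byte form → E2 96 A6.
U+D6584: 4-byte form → F3 96 96 84.
U+2509: 3-byte form → E2 94 89.
U+707B: 3-byte form → E7 81 BB.
U+0045: 1-byte form → 45.
Concatenated (22 bytes): E9 A4 B3 F1 A0 B0 A4 55 E2 96 A6 F3 96 96 84 E2 94 89 E7 81 BB 45.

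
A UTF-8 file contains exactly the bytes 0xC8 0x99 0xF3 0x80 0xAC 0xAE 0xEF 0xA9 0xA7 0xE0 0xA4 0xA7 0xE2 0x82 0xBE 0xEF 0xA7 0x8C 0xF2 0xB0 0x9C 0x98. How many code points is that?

7

Byte at offset 0: 0xC8 = 11001000 → 2-byte char (#1). Advance 2.
Byte at offset 2: 0xF3 = 11110011 → 4-byte char (#2). Advance 4.
Byte at offset 6: 0xEF = 11101111 → 3-byte char (#3). Advance 3.
Byte at offset 9: 0xE0 = 11100000 → 3-byte char (#4). Advance 3.
Byte at offset 12: 0xE2 = 11100010 → 3-byte char (#5). Advance 3.
Byte at offset 15: 0xEF = 11101111 → 3-byte char (#6). Advance 3.
Byte at offset 18: 0xF2 = 11110010 → 4-byte char (#7). Advance 4.
Reached end at offset 22 after 7 code points.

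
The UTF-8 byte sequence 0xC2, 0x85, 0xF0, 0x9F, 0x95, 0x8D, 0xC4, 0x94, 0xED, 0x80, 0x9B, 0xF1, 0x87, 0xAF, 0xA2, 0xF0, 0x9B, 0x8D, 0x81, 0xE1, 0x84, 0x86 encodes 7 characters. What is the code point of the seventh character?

Offset 0: leading byte 0xC2 = 11000010 → 2-byte char #1 = C2 85.
Offset 2: leading byte 0xF0 = 11110000 → 4-byte char #2 = F0 9F 95 8D.
Offset 6: leading byte 0xC4 = 11000100 → 2-byte char #3 = C4 94.
Offset 8: leading byte 0xED = 11101101 → 3-byte char #4 = ED 80 9B.
Offset 11: leading byte 0xF1 = 11110001 → 4-byte char #5 = F1 87 AF A2.
Offset 15: leading byte 0xF0 = 11110000 → 4-byte char #6 = F0 9B 8D 81.
Offset 19: leading byte 0xE1 = 11100001 → 3-byte char #7 = E1 84 86.
Leading byte 0xE1 = 11100001 matches 1110xxxx → 3-byte sequence.
Byte 1: 0xE1 = 11100001, payload 0001 (4 bits).
Byte 2: 0x84 = 10000100 (10xxxxxx ✓), payload 000100.
Byte 3: 0x86 = 10000110 (10xxxxxx ✓), payload 000110.
Concatenate: 0001000100000110 = 0x1106 (16 bits → U+1106).

U+1106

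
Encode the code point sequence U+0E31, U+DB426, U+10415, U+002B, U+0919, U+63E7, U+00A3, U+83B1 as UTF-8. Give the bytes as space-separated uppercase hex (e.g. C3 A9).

U+0E31: 3-byte form → E0 B8 B1.
U+DB426: 4-byte form → F3 9B 90 A6.
U+10415: 4-byte form → F0 90 90 95.
U+002B: 1-byte form → 2B.
U+0919: 3-byte form → E0 A4 99.
U+63E7: 3-byte form → E6 8F A7.
U+00A3: 2-byte form → C2 A3.
U+83B1: 3-byte form → E8 8E B1.
Concatenated (23 bytes): E0 B8 B1 F3 9B 90 A6 F0 90 90 95 2B E0 A4 99 E6 8F A7 C2 A3 E8 8E B1.

E0 B8 B1 F3 9B 90 A6 F0 90 90 95 2B E0 A4 99 E6 8F A7 C2 A3 E8 8E B1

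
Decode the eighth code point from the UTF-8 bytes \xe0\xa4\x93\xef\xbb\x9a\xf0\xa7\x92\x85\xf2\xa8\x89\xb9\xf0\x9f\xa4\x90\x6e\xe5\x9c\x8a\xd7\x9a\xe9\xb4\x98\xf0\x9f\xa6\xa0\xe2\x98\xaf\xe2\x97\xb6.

Offset 0: leading byte 0xE0 = 11100000 → 3-byte char #1 = E0 A4 93.
Offset 3: leading byte 0xEF = 11101111 → 3-byte char #2 = EF BB 9A.
Offset 6: leading byte 0xF0 = 11110000 → 4-byte char #3 = F0 A7 92 85.
Offset 10: leading byte 0xF2 = 11110010 → 4-byte char #4 = F2 A8 89 B9.
Offset 14: leading byte 0xF0 = 11110000 → 4-byte char #5 = F0 9F A4 90.
Offset 18: leading byte 0x6E = 01101110 → 1-byte char #6 = 6E.
Offset 19: leading byte 0xE5 = 11100101 → 3-byte char #7 = E5 9C 8A.
Offset 22: leading byte 0xD7 = 11010111 → 2-byte char #8 = D7 9A.
Leading byte 0xD7 = 11010111 matches 110xxxxx → 2-byte sequence.
Byte 1: 0xD7 = 11010111, payload 10111 (5 bits).
Byte 2: 0x9A = 10011010 (10xxxxxx ✓), payload 011010.
Concatenate: 10111011010 = 0x5DA (11 bits → U+05DA).

U+05DA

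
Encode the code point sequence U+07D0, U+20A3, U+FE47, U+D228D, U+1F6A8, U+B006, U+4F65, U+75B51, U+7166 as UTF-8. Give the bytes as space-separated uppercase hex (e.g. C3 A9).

U+07D0: 2-byte form → DF 90.
U+20A3: 3-byte form → E2 82 A3.
U+FE47: 3-byte form → EF B9 87.
U+D228D: 4-byte form → F3 92 8A 8D.
U+1F6A8: 4-byte form → F0 9F 9A A8.
U+B006: 3-byte form → EB 80 86.
U+4F65: 3-byte form → E4 BD A5.
U+75B51: 4-byte form → F1 B5 AD 91.
U+7166: 3-byte form → E7 85 A6.
Concatenated (29 bytes): DF 90 E2 82 A3 EF B9 87 F3 92 8A 8D F0 9F 9A A8 EB 80 86 E4 BD A5 F1 B5 AD 91 E7 85 A6.

DF 90 E2 82 A3 EF B9 87 F3 92 8A 8D F0 9F 9A A8 EB 80 86 E4 BD A5 F1 B5 AD 91 E7 85 A6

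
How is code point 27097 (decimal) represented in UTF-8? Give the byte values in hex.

U+69D9 = 0x69D9 = 27097 decimal. In range U+0800–U+FFFF → 3-byte form: 1110xxxx 10xxxxxx 10xxxxxx.
Binary (16 bits): 0110100111011001.
Split 4+6+6: 0110 | 100111 | 011001.
Byte 1: 11100110 = 0xE6.
Byte 2: 10100111 = 0xA7.
Byte 3: 10011001 = 0x99.

E6 A7 99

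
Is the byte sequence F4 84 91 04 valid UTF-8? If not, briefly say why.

Leading byte 0xF4 = 11110100 → 4-byte form.
Byte 4 is 0x04 = 00000100, which is not 10xxxxxx — expected a continuation byte.

invalid (non-continuation byte where continuation expected)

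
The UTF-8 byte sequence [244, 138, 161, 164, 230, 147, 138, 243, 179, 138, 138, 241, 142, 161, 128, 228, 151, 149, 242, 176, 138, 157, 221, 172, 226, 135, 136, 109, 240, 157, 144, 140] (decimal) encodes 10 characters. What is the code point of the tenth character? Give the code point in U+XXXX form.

U+1D40C

Offset 0: leading byte 0xF4 = 11110100 → 4-byte char #1 = F4 8A A1 A4.
Offset 4: leading byte 0xE6 = 11100110 → 3-byte char #2 = E6 93 8A.
Offset 7: leading byte 0xF3 = 11110011 → 4-byte char #3 = F3 B3 8A 8A.
Offset 11: leading byte 0xF1 = 11110001 → 4-byte char #4 = F1 8E A1 80.
Offset 15: leading byte 0xE4 = 11100100 → 3-byte char #5 = E4 97 95.
Offset 18: leading byte 0xF2 = 11110010 → 4-byte char #6 = F2 B0 8A 9D.
Offset 22: leading byte 0xDD = 11011101 → 2-byte char #7 = DD AC.
Offset 24: leading byte 0xE2 = 11100010 → 3-byte char #8 = E2 87 88.
Offset 27: leading byte 0x6D = 01101101 → 1-byte char #9 = 6D.
Offset 28: leading byte 0xF0 = 11110000 → 4-byte char #10 = F0 9D 90 8C.
Leading byte 0xF0 = 11110000 matches 11110xxx → 4-byte sequence.
Byte 1: 0xF0 = 11110000, payload 000 (3 bits).
Byte 2: 0x9D = 10011101 (10xxxxxx ✓), payload 011101.
Byte 3: 0x90 = 10010000 (10xxxxxx ✓), payload 010000.
Byte 4: 0x8C = 10001100 (10xxxxxx ✓), payload 001100.
Concatenate: 000011101010000001100 = 0x1D40C (21 bits → U+1D40C).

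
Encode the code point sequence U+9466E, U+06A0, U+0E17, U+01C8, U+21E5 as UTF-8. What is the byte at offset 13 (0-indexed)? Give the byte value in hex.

U+9466E → 4-byte form F2 94 99 AE at offsets 0–3.
U+06A0 → 2-byte form DA A0 at offsets 4–5.
U+0E17 → 3-byte form E0 B8 97 at offsets 6–8.
U+01C8 → 2-byte form C7 88 at offsets 9–10.
U+21E5 → 3-byte form E2 87 A5 at offsets 11–13.
Offset 13 falls in char 5's range; it's byte 3 of E2 87 A5 = 0xA5.

0xA5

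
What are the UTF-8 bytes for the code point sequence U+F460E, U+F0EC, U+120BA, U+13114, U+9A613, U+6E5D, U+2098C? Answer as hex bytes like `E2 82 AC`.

U+F460E: 4-byte form → F3 B4 98 8E.
U+F0EC: 3-byte form → EF 83 AC.
U+120BA: 4-byte form → F0 92 82 BA.
U+13114: 4-byte form → F0 93 84 94.
U+9A613: 4-byte form → F2 9A 98 93.
U+6E5D: 3-byte form → E6 B9 9D.
U+2098C: 4-byte form → F0 A0 A6 8C.
Concatenated (26 bytes): F3 B4 98 8E EF 83 AC F0 92 82 BA F0 93 84 94 F2 9A 98 93 E6 B9 9D F0 A0 A6 8C.

F3 B4 98 8E EF 83 AC F0 92 82 BA F0 93 84 94 F2 9A 98 93 E6 B9 9D F0 A0 A6 8C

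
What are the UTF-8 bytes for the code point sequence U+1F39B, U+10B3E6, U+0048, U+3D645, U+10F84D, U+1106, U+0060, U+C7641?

F0 9F 8E 9B F4 8B 8F A6 48 F0 BD 99 85 F4 8F A1 8D E1 84 86 60 F3 87 99 81

U+1F39B: 4-byte form → F0 9F 8E 9B.
U+10B3E6: 4-byte form → F4 8B 8F A6.
U+0048: 1-byte form → 48.
U+3D645: 4-byte form → F0 BD 99 85.
U+10F84D: 4-byte form → F4 8F A1 8D.
U+1106: 3-byte form → E1 84 86.
U+0060: 1-byte form → 60.
U+C7641: 4-byte form → F3 87 99 81.
Concatenated (25 bytes): F0 9F 8E 9B F4 8B 8F A6 48 F0 BD 99 85 F4 8F A1 8D E1 84 86 60 F3 87 99 81.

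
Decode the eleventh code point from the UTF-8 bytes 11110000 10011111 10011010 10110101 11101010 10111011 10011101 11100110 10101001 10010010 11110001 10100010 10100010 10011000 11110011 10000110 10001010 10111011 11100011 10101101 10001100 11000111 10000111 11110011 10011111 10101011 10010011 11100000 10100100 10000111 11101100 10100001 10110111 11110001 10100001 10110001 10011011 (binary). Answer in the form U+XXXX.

Offset 0: leading byte 0xF0 = 11110000 → 4-byte char #1 = F0 9F 9A B5.
Offset 4: leading byte 0xEA = 11101010 → 3-byte char #2 = EA BB 9D.
Offset 7: leading byte 0xE6 = 11100110 → 3-byte char #3 = E6 A9 92.
Offset 10: leading byte 0xF1 = 11110001 → 4-byte char #4 = F1 A2 A2 98.
Offset 14: leading byte 0xF3 = 11110011 → 4-byte char #5 = F3 86 8A BB.
Offset 18: leading byte 0xE3 = 11100011 → 3-byte char #6 = E3 AD 8C.
Offset 21: leading byte 0xC7 = 11000111 → 2-byte char #7 = C7 87.
Offset 23: leading byte 0xF3 = 11110011 → 4-byte char #8 = F3 9F AB 93.
Offset 27: leading byte 0xE0 = 11100000 → 3-byte char #9 = E0 A4 87.
Offset 30: leading byte 0xEC = 11101100 → 3-byte char #10 = EC A1 B7.
Offset 33: leading byte 0xF1 = 11110001 → 4-byte char #11 = F1 A1 B1 9B.
Leading byte 0xF1 = 11110001 matches 11110xxx → 4-byte sequence.
Byte 1: 0xF1 = 11110001, payload 001 (3 bits).
Byte 2: 0xA1 = 10100001 (10xxxxxx ✓), payload 100001.
Byte 3: 0xB1 = 10110001 (10xxxxxx ✓), payload 110001.
Byte 4: 0x9B = 10011011 (10xxxxxx ✓), payload 011011.
Concatenate: 001100001110001011011 = 0x61C5B (21 bits → U+61C5B).

U+61C5B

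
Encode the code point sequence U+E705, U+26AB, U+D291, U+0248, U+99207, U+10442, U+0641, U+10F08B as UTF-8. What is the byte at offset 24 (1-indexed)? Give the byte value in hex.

0x82

1-indexed offset 24 is 0-indexed offset 23.
U+E705 → 3-byte form EE 9C 85 at offsets 0–2.
U+26AB → 3-byte form E2 9A AB at offsets 3–5.
U+D291 → 3-byte form ED 8A 91 at offsets 6–8.
U+0248 → 2-byte form C9 88 at offsets 9–10.
U+99207 → 4-byte form F2 99 88 87 at offsets 11–14.
U+10442 → 4-byte form F0 90 91 82 at offsets 15–18.
U+0641 → 2-byte form D9 81 at offsets 19–20.
U+10F08B → 4-byte form F4 8F 82 8B at offsets 21–24.
Offset 23 falls in char 8's range; it's byte 3 of F4 8F 82 8B = 0x82.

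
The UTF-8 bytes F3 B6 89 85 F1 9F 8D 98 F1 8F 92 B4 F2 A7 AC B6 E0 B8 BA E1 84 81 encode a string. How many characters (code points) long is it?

6

Byte at offset 0: 0xF3 = 11110011 → 4-byte char (#1). Advance 4.
Byte at offset 4: 0xF1 = 11110001 → 4-byte char (#2). Advance 4.
Byte at offset 8: 0xF1 = 11110001 → 4-byte char (#3). Advance 4.
Byte at offset 12: 0xF2 = 11110010 → 4-byte char (#4). Advance 4.
Byte at offset 16: 0xE0 = 11100000 → 3-byte char (#5). Advance 3.
Byte at offset 19: 0xE1 = 11100001 → 3-byte char (#6). Advance 3.
Reached end at offset 22 after 6 code points.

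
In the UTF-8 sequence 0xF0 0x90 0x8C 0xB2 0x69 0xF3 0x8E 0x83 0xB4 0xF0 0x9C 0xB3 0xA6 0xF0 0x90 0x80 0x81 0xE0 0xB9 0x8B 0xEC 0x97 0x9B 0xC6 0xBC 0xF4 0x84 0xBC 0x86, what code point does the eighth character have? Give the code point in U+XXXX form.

Offset 0: leading byte 0xF0 = 11110000 → 4-byte char #1 = F0 90 8C B2.
Offset 4: leading byte 0x69 = 01101001 → 1-byte char #2 = 69.
Offset 5: leading byte 0xF3 = 11110011 → 4-byte char #3 = F3 8E 83 B4.
Offset 9: leading byte 0xF0 = 11110000 → 4-byte char #4 = F0 9C B3 A6.
Offset 13: leading byte 0xF0 = 11110000 → 4-byte char #5 = F0 90 80 81.
Offset 17: leading byte 0xE0 = 11100000 → 3-byte char #6 = E0 B9 8B.
Offset 20: leading byte 0xEC = 11101100 → 3-byte char #7 = EC 97 9B.
Offset 23: leading byte 0xC6 = 11000110 → 2-byte char #8 = C6 BC.
Leading byte 0xC6 = 11000110 matches 110xxxxx → 2-byte sequence.
Byte 1: 0xC6 = 11000110, payload 00110 (5 bits).
Byte 2: 0xBC = 10111100 (10xxxxxx ✓), payload 111100.
Concatenate: 00110111100 = 0x1BC (11 bits → U+01BC).

U+01BC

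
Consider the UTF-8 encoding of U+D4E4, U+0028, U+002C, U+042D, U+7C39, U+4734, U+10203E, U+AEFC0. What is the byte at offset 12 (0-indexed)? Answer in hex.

0xB4

U+D4E4 → 3-byte form ED 93 A4 at offsets 0–2.
U+0028 → 1-byte form 28 at offsets 3–3.
U+002C → 1-byte form 2C at offsets 4–4.
U+042D → 2-byte form D0 AD at offsets 5–6.
U+7C39 → 3-byte form E7 B0 B9 at offsets 7–9.
U+4734 → 3-byte form E4 9C B4 at offsets 10–12.
Offset 12 falls in char 6's range; it's byte 3 of E4 9C B4 = 0xB4.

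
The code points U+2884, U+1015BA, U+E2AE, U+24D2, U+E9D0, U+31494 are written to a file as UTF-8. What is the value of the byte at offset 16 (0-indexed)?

U+2884 → 3-byte form E2 A2 84 at offsets 0–2.
U+1015BA → 4-byte form F4 81 96 BA at offsets 3–6.
U+E2AE → 3-byte form EE 8A AE at offsets 7–9.
U+24D2 → 3-byte form E2 93 92 at offsets 10–12.
U+E9D0 → 3-byte form EE A7 90 at offsets 13–15.
U+31494 → 4-byte form F0 B1 92 94 at offsets 16–19.
Offset 16 falls in char 6's range; it's byte 1 of F0 B1 92 94 = 0xF0.

0xF0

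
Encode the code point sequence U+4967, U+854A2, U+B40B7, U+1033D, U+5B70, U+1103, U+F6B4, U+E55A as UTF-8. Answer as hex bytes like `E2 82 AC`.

E4 A5 A7 F2 85 92 A2 F2 B4 82 B7 F0 90 8C BD E5 AD B0 E1 84 83 EF 9A B4 EE 95 9A

U+4967: 3-byte form → E4 A5 A7.
U+854A2: 4-byte form → F2 85 92 A2.
U+B40B7: 4-byte form → F2 B4 82 B7.
U+1033D: 4-byte form → F0 90 8C BD.
U+5B70: 3-byte form → E5 AD B0.
U+1103: 3-byte form → E1 84 83.
U+F6B4: 3-byte form → EF 9A B4.
U+E55A: 3-byte form → EE 95 9A.
Concatenated (27 bytes): E4 A5 A7 F2 85 92 A2 F2 B4 82 B7 F0 90 8C BD E5 AD B0 E1 84 83 EF 9A B4 EE 95 9A.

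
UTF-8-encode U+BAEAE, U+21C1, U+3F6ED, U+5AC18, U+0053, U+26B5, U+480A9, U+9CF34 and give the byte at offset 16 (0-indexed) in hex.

0xE2

U+BAEAE → 4-byte form F2 BA BA AE at offsets 0–3.
U+21C1 → 3-byte form E2 87 81 at offsets 4–6.
U+3F6ED → 4-byte form F0 BF 9B AD at offsets 7–10.
U+5AC18 → 4-byte form F1 9A B0 98 at offsets 11–14.
U+0053 → 1-byte form 53 at offsets 15–15.
U+26B5 → 3-byte form E2 9A B5 at offsets 16–18.
Offset 16 falls in char 6's range; it's byte 1 of E2 9A B5 = 0xE2.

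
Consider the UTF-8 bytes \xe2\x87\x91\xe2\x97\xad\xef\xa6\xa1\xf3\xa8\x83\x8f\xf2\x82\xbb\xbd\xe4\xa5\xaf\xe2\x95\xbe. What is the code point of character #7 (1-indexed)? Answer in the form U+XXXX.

U+257E

Offset 0: leading byte 0xE2 = 11100010 → 3-byte char #1 = E2 87 91.
Offset 3: leading byte 0xE2 = 11100010 → 3-byte char #2 = E2 97 AD.
Offset 6: leading byte 0xEF = 11101111 → 3-byte char #3 = EF A6 A1.
Offset 9: leading byte 0xF3 = 11110011 → 4-byte char #4 = F3 A8 83 8F.
Offset 13: leading byte 0xF2 = 11110010 → 4-byte char #5 = F2 82 BB BD.
Offset 17: leading byte 0xE4 = 11100100 → 3-byte char #6 = E4 A5 AF.
Offset 20: leading byte 0xE2 = 11100010 → 3-byte char #7 = E2 95 BE.
Leading byte 0xE2 = 11100010 matches 1110xxxx → 3-byte sequence.
Byte 1: 0xE2 = 11100010, payload 0010 (4 bits).
Byte 2: 0x95 = 10010101 (10xxxxxx ✓), payload 010101.
Byte 3: 0xBE = 10111110 (10xxxxxx ✓), payload 111110.
Concatenate: 0010010101111110 = 0x257E (16 bits → U+257E).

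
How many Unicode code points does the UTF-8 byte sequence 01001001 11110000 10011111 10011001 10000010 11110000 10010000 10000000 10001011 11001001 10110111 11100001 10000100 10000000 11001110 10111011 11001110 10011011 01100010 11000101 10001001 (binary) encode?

9

Byte at offset 0: 0x49 = 01001001 → 1-byte char (#1). Advance 1.
Byte at offset 1: 0xF0 = 11110000 → 4-byte char (#2). Advance 4.
Byte at offset 5: 0xF0 = 11110000 → 4-byte char (#3). Advance 4.
Byte at offset 9: 0xC9 = 11001001 → 2-byte char (#4). Advance 2.
Byte at offset 11: 0xE1 = 11100001 → 3-byte char (#5). Advance 3.
Byte at offset 14: 0xCE = 11001110 → 2-byte char (#6). Advance 2.
Byte at offset 16: 0xCE = 11001110 → 2-byte char (#7). Advance 2.
Byte at offset 18: 0x62 = 01100010 → 1-byte char (#8). Advance 1.
Byte at offset 19: 0xC5 = 11000101 → 2-byte char (#9). Advance 2.
Reached end at offset 21 after 9 code points.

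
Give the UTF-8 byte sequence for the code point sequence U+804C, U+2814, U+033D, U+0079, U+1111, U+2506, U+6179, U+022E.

U+804C: 3-byte form → E8 81 8C.
U+2814: 3-byte form → E2 A0 94.
U+033D: 2-byte form → CC BD.
U+0079: 1-byte form → 79.
U+1111: 3-byte form → E1 84 91.
U+2506: 3-byte form → E2 94 86.
U+6179: 3-byte form → E6 85 B9.
U+022E: 2-byte form → C8 AE.
Concatenated (20 bytes): E8 81 8C E2 A0 94 CC BD 79 E1 84 91 E2 94 86 E6 85 B9 C8 AE.

E8 81 8C E2 A0 94 CC BD 79 E1 84 91 E2 94 86 E6 85 B9 C8 AE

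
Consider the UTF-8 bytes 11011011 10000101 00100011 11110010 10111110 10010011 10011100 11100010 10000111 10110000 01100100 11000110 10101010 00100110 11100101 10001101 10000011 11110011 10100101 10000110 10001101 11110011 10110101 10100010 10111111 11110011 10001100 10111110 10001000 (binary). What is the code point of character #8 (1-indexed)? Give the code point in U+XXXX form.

U+5343

Offset 0: leading byte 0xDB = 11011011 → 2-byte char #1 = DB 85.
Offset 2: leading byte 0x23 = 00100011 → 1-byte char #2 = 23.
Offset 3: leading byte 0xF2 = 11110010 → 4-byte char #3 = F2 BE 93 9C.
Offset 7: leading byte 0xE2 = 11100010 → 3-byte char #4 = E2 87 B0.
Offset 10: leading byte 0x64 = 01100100 → 1-byte char #5 = 64.
Offset 11: leading byte 0xC6 = 11000110 → 2-byte char #6 = C6 AA.
Offset 13: leading byte 0x26 = 00100110 → 1-byte char #7 = 26.
Offset 14: leading byte 0xE5 = 11100101 → 3-byte char #8 = E5 8D 83.
Leading byte 0xE5 = 11100101 matches 1110xxxx → 3-byte sequence.
Byte 1: 0xE5 = 11100101, payload 0101 (4 bits).
Byte 2: 0x8D = 10001101 (10xxxxxx ✓), payload 001101.
Byte 3: 0x83 = 10000011 (10xxxxxx ✓), payload 000011.
Concatenate: 0101001101000011 = 0x5343 (16 bits → U+5343).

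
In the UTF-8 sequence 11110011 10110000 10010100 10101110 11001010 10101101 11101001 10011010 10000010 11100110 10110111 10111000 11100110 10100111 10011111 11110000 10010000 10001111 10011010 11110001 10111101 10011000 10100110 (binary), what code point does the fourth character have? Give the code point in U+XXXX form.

Offset 0: leading byte 0xF3 = 11110011 → 4-byte char #1 = F3 B0 94 AE.
Offset 4: leading byte 0xCA = 11001010 → 2-byte char #2 = CA AD.
Offset 6: leading byte 0xE9 = 11101001 → 3-byte char #3 = E9 9A 82.
Offset 9: leading byte 0xE6 = 11100110 → 3-byte char #4 = E6 B7 B8.
Leading byte 0xE6 = 11100110 matches 1110xxxx → 3-byte sequence.
Byte 1: 0xE6 = 11100110, payload 0110 (4 bits).
Byte 2: 0xB7 = 10110111 (10xxxxxx ✓), payload 110111.
Byte 3: 0xB8 = 10111000 (10xxxxxx ✓), payload 111000.
Concatenate: 0110110111111000 = 0x6DF8 (16 bits → U+6DF8).

U+6DF8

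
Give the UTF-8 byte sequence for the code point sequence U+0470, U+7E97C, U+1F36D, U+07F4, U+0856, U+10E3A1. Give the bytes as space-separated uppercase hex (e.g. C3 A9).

U+0470: 2-byte form → D1 B0.
U+7E97C: 4-byte form → F1 BE A5 BC.
U+1F36D: 4-byte form → F0 9F 8D AD.
U+07F4: 2-byte form → DF B4.
U+0856: 3-byte form → E0 A1 96.
U+10E3A1: 4-byte form → F4 8E 8E A1.
Concatenated (19 bytes): D1 B0 F1 BE A5 BC F0 9F 8D AD DF B4 E0 A1 96 F4 8E 8E A1.

D1 B0 F1 BE A5 BC F0 9F 8D AD DF B4 E0 A1 96 F4 8E 8E A1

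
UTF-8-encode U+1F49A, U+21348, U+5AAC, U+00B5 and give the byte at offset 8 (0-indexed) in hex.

U+1F49A → 4-byte form F0 9F 92 9A at offsets 0–3.
U+21348 → 4-byte form F0 A1 8D 88 at offsets 4–7.
U+5AAC → 3-byte form E5 AA AC at offsets 8–10.
Offset 8 falls in char 3's range; it's byte 1 of E5 AA AC = 0xE5.

0xE5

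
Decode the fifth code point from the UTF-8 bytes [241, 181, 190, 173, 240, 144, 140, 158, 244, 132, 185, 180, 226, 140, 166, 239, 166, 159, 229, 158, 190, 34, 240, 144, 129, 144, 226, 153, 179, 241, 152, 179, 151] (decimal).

U+F99F

Offset 0: leading byte 0xF1 = 11110001 → 4-byte char #1 = F1 B5 BE AD.
Offset 4: leading byte 0xF0 = 11110000 → 4-byte char #2 = F0 90 8C 9E.
Offset 8: leading byte 0xF4 = 11110100 → 4-byte char #3 = F4 84 B9 B4.
Offset 12: leading byte 0xE2 = 11100010 → 3-byte char #4 = E2 8C A6.
Offset 15: leading byte 0xEF = 11101111 → 3-byte char #5 = EF A6 9F.
Leading byte 0xEF = 11101111 matches 1110xxxx → 3-byte sequence.
Byte 1: 0xEF = 11101111, payload 1111 (4 bits).
Byte 2: 0xA6 = 10100110 (10xxxxxx ✓), payload 100110.
Byte 3: 0x9F = 10011111 (10xxxxxx ✓), payload 011111.
Concatenate: 1111100110011111 = 0xF99F (16 bits → U+F99F).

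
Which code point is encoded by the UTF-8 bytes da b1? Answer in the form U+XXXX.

Leading byte 0xDA = 11011010 matches 110xxxxx → 2-byte sequence.
Byte 1: 0xDA = 11011010, payload 11010 (5 bits).
Byte 2: 0xB1 = 10110001 (10xxxxxx ✓), payload 110001.
Concatenate: 11010110001 = 0x6B1 (11 bits → U+06B1).

U+06B1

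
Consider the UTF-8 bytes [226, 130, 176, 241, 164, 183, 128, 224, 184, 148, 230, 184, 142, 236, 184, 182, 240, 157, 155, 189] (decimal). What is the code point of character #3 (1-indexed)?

U+0E14

Offset 0: leading byte 0xE2 = 11100010 → 3-byte char #1 = E2 82 B0.
Offset 3: leading byte 0xF1 = 11110001 → 4-byte char #2 = F1 A4 B7 80.
Offset 7: leading byte 0xE0 = 11100000 → 3-byte char #3 = E0 B8 94.
Leading byte 0xE0 = 11100000 matches 1110xxxx → 3-byte sequence.
Byte 1: 0xE0 = 11100000, payload 0000 (4 bits).
Byte 2: 0xB8 = 10111000 (10xxxxxx ✓), payload 111000.
Byte 3: 0x94 = 10010100 (10xxxxxx ✓), payload 010100.
Concatenate: 0000111000010100 = 0xE14 (16 bits → U+0E14).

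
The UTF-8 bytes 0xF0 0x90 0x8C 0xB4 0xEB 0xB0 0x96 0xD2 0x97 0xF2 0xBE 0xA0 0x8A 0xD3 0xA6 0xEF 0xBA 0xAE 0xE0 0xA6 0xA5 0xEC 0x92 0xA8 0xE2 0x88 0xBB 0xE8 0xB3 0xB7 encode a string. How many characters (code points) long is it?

Byte at offset 0: 0xF0 = 11110000 → 4-byte char (#1). Advance 4.
Byte at offset 4: 0xEB = 11101011 → 3-byte char (#2). Advance 3.
Byte at offset 7: 0xD2 = 11010010 → 2-byte char (#3). Advance 2.
Byte at offset 9: 0xF2 = 11110010 → 4-byte char (#4). Advance 4.
Byte at offset 13: 0xD3 = 11010011 → 2-byte char (#5). Advance 2.
Byte at offset 15: 0xEF = 11101111 → 3-byte char (#6). Advance 3.
Byte at offset 18: 0xE0 = 11100000 → 3-byte char (#7). Advance 3.
Byte at offset 21: 0xEC = 11101100 → 3-byte char (#8). Advance 3.
Byte at offset 24: 0xE2 = 11100010 → 3-byte char (#9). Advance 3.
Byte at offset 27: 0xE8 = 11101000 → 3-byte char (#10). Advance 3.
Reached end at offset 30 after 10 code points.

10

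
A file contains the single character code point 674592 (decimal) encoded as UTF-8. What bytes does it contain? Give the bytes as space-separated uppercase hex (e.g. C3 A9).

U+A4B20 = 0xA4B20 = 674592 decimal. In range U+10000–U+10FFFF → 4-byte form: 11110xxx 10xxxxxx 10xxxxxx 10xxxxxx.
Binary (21 bits): 010100100101100100000.
Split 3+6+6+6: 010 | 100100 | 101100 | 100000.
Byte 1: 11110010 = 0xF2.
Byte 2: 10100100 = 0xA4.
Byte 3: 10101100 = 0xAC.
Byte 4: 10100000 = 0xA0.

F2 A4 AC A0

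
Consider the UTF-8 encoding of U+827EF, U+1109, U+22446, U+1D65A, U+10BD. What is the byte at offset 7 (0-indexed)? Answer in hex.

U+827EF → 4-byte form F2 82 9F AF at offsets 0–3.
U+1109 → 3-byte form E1 84 89 at offsets 4–6.
U+22446 → 4-byte form F0 A2 91 86 at offsets 7–10.
Offset 7 falls in char 3's range; it's byte 1 of F0 A2 91 86 = 0xF0.

0xF0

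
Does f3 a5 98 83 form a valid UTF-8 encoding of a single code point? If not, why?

Leading byte 0xF3 = 11110011 → 4-byte form.
Continuation bytes 0xA5=10100101, 0x98=10011000, 0x83=10000011 all match 10xxxxxx.
Decoded value 0xE5603 is ≥ 0x10000 (shortest form) and not a surrogate.

valid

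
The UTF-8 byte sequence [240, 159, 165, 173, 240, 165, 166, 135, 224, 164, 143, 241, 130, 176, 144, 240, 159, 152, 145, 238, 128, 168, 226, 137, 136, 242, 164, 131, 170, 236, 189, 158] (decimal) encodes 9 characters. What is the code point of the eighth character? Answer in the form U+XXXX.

U+A40EA

Offset 0: leading byte 0xF0 = 11110000 → 4-byte char #1 = F0 9F A5 AD.
Offset 4: leading byte 0xF0 = 11110000 → 4-byte char #2 = F0 A5 A6 87.
Offset 8: leading byte 0xE0 = 11100000 → 3-byte char #3 = E0 A4 8F.
Offset 11: leading byte 0xF1 = 11110001 → 4-byte char #4 = F1 82 B0 90.
Offset 15: leading byte 0xF0 = 11110000 → 4-byte char #5 = F0 9F 98 91.
Offset 19: leading byte 0xEE = 11101110 → 3-byte char #6 = EE 80 A8.
Offset 22: leading byte 0xE2 = 11100010 → 3-byte char #7 = E2 89 88.
Offset 25: leading byte 0xF2 = 11110010 → 4-byte char #8 = F2 A4 83 AA.
Leading byte 0xF2 = 11110010 matches 11110xxx → 4-byte sequence.
Byte 1: 0xF2 = 11110010, payload 010 (3 bits).
Byte 2: 0xA4 = 10100100 (10xxxxxx ✓), payload 100100.
Byte 3: 0x83 = 10000011 (10xxxxxx ✓), payload 000011.
Byte 4: 0xAA = 10101010 (10xxxxxx ✓), payload 101010.
Concatenate: 010100100000011101010 = 0xA40EA (21 bits → U+A40EA).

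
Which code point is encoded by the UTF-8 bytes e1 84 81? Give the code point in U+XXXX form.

Leading byte 0xE1 = 11100001 matches 1110xxxx → 3-byte sequence.
Byte 1: 0xE1 = 11100001, payload 0001 (4 bits).
Byte 2: 0x84 = 10000100 (10xxxxxx ✓), payload 000100.
Byte 3: 0x81 = 10000001 (10xxxxxx ✓), payload 000001.
Concatenate: 0001000100000001 = 0x1101 (16 bits → U+1101).

U+1101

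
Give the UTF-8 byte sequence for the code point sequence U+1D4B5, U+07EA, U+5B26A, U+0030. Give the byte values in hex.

U+1D4B5: 4-byte form → F0 9D 92 B5.
U+07EA: 2-byte form → DF AA.
U+5B26A: 4-byte form → F1 9B 89 AA.
U+0030: 1-byte form → 30.
Concatenated (11 bytes): F0 9D 92 B5 DF AA F1 9B 89 AA 30.

F0 9D 92 B5 DF AA F1 9B 89 AA 30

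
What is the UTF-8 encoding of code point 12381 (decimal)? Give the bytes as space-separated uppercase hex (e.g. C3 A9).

E3 81 9D

U+305D = 0x305D = 12381 decimal. In range U+0800–U+FFFF → 3-byte form: 1110xxxx 10xxxxxx 10xxxxxx.
Binary (16 bits): 0011000001011101.
Split 4+6+6: 0011 | 000001 | 011101.
Byte 1: 11100011 = 0xE3.
Byte 2: 10000001 = 0x81.
Byte 3: 10011101 = 0x9D.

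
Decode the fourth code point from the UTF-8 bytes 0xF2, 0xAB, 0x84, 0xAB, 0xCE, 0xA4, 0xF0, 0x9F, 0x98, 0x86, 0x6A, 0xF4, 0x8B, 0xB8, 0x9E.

U+006A

Offset 0: leading byte 0xF2 = 11110010 → 4-byte char #1 = F2 AB 84 AB.
Offset 4: leading byte 0xCE = 11001110 → 2-byte char #2 = CE A4.
Offset 6: leading byte 0xF0 = 11110000 → 4-byte char #3 = F0 9F 98 86.
Offset 10: leading byte 0x6A = 01101010 → 1-byte char #4 = 6A.
Leading byte 0x6A = 01101010 matches 0xxxxxxx → 1-byte sequence.
Byte 1: 0x6A = 01101010, payload 1101010 (7 bits).
Concatenate: 1101010 = 0x6A (7 bits → U+006A).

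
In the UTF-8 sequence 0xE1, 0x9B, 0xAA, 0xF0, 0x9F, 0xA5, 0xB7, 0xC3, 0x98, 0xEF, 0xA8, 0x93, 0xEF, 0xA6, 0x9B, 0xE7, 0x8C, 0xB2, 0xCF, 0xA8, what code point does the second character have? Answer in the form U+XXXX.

U+1F977

Offset 0: leading byte 0xE1 = 11100001 → 3-byte char #1 = E1 9B AA.
Offset 3: leading byte 0xF0 = 11110000 → 4-byte char #2 = F0 9F A5 B7.
Leading byte 0xF0 = 11110000 matches 11110xxx → 4-byte sequence.
Byte 1: 0xF0 = 11110000, payload 000 (3 bits).
Byte 2: 0x9F = 10011111 (10xxxxxx ✓), payload 011111.
Byte 3: 0xA5 = 10100101 (10xxxxxx ✓), payload 100101.
Byte 4: 0xB7 = 10110111 (10xxxxxx ✓), payload 110111.
Concatenate: 000011111100101110111 = 0x1F977 (21 bits → U+1F977).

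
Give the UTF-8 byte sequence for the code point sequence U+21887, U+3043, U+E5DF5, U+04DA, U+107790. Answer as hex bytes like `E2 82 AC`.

F0 A1 A2 87 E3 81 83 F3 A5 B7 B5 D3 9A F4 87 9E 90

U+21887: 4-byte form → F0 A1 A2 87.
U+3043: 3-byte form → E3 81 83.
U+E5DF5: 4-byte form → F3 A5 B7 B5.
U+04DA: 2-byte form → D3 9A.
U+107790: 4-byte form → F4 87 9E 90.
Concatenated (17 bytes): F0 A1 A2 87 E3 81 83 F3 A5 B7 B5 D3 9A F4 87 9E 90.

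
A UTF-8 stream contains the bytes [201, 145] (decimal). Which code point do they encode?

U+0251

Leading byte 0xC9 = 11001001 matches 110xxxxx → 2-byte sequence.
Byte 1: 0xC9 = 11001001, payload 01001 (5 bits).
Byte 2: 0x91 = 10010001 (10xxxxxx ✓), payload 010001.
Concatenate: 01001010001 = 0x251 (11 bits → U+0251).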